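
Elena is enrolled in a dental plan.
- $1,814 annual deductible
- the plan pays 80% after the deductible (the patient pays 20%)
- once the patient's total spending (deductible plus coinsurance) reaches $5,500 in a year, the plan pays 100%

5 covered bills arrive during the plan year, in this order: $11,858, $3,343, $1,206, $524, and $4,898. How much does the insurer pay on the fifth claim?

$4,235.40

Claim 1 ($11,858): $1,814 finishes the deductible; $10,044 goes to coinsurance; coinsurance $10,044 × 20% = $2,008.80. Patient pays $3,822.80; OOP now $3,822.80. Plan pays $11,858 − $3,822.80 = $8,035.20.
Claim 2 ($3,343): 20% coinsurance on $3,343 = $668.60. Patient owes $668.60 (running OOP $4,491.40). Plan pays $3,343 − $668.60 = $2,674.40.
Claim 3 ($1,206): deductible met; 20% of $1,206 = $241.20. Cost to patient: $241.20. OOP to date $4,732.60. Insurer: $1,206 − $241.20 = $964.80.
Claim 4 ($524): deductible already satisfied, so patient's share is 20% × $524 = $104.80. Cost to patient: $104.80. OOP to date $4,837.40. Plan pays $524 − $104.80 = $419.20.
Claim 5 ($4,898): 20% coinsurance on $4,898 = $979.60. That would push OOP to $5,817, over the $5,500 cap, so patient pays $5,500 − $4,837.40 = $662.60. Insurer: $4,898 − $662.60 = $4,235.40.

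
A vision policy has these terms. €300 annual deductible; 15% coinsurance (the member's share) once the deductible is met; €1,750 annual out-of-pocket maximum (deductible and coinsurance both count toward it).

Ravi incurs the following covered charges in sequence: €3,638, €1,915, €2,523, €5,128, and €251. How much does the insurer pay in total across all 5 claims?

€11,705

Claim 1 — €3,638: deductible takes €300, €3,338 remains; member's 15% is €500.70. Cost to member: €800.70. OOP to date €800.70. Insurer: €3,638 − €800.70 = €2,837.30.
Claim 2 — €1,915: deductible met; 15% of €1,915 = €287.25. Member owes €287.25 (running OOP €1,087.95). Plan pays €1,915 − €287.25 = €1,627.75.
Claim 3 — €2,523: 15% coinsurance on €2,523 = €378.45. Member pays €378.45; OOP now €1,466.40. Insurer: €2,523 − €378.45 = €2,144.55.
Claim 4 — €5,128: deductible met; 15% of €5,128 = €769.20. OOP would hit €2,235.60 > €1,750, so the cap limits the member to €1,750 − €1,466.40 = €283.60. Plan pays €5,128 − €283.60 = €4,844.40.
Claim 5 — €251: deductible already satisfied, so member's share is 15% × €251 = €37.65. OOP would hit €1,787.65 > €1,750, so the cap limits the member to €1,750 − €1,750 = €0. Insurer: €251 − €0 = €251.
Insurer total = bills − member's total = €13,455 − €1,750 = €11,705.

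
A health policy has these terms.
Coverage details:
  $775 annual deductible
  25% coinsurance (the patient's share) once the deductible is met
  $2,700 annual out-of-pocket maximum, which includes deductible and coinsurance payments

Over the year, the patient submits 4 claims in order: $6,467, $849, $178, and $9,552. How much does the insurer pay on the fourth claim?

#1 ($6,467): $775 finishes the deductible; $5,692 goes to coinsurance; coinsurance $5,692 × 25% = $1,423. Patient owes $2,198 (running OOP $2,198). Insurer: $6,467 − $2,198 = $4,269.
#2 ($849): deductible already satisfied, so patient's share is 25% × $849 = $212.25. Cost to patient: $212.25. OOP to date $2,410.25. Plan pays $849 − $212.25 = $636.75.
#3 ($178): 25% coinsurance on $178 = $44.50. Cost to patient: $44.50. OOP to date $2,454.75. Plan pays $178 − $44.50 = $133.50.
#4 ($9,552): deductible met; 25% of $9,552 = $2,388. That would push OOP to $4,842.75, over the $2,700 cap, so patient pays $2,700 − $2,454.75 = $245.25. Insurer: $9,552 − $245.25 = $9,306.75.

$9,306.75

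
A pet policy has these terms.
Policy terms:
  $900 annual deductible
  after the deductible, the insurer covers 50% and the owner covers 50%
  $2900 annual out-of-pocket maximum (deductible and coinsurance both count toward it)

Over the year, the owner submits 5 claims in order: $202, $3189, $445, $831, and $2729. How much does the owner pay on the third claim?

$222.50

Claim 1 — $202: fully absorbed by the deductible. Owner owes $202 (running OOP $202).
Claim 2 — $3189: $698 finishes the deductible; $2491 goes to coinsurance; 50% of $2491 = $1245.50. Owner owes $1943.50 (running OOP $2145.50).
Claim 3 — $445: deductible already satisfied, so owner's share is 50% × $445 = $222.50. Cost to owner: $222.50. OOP to date $2368.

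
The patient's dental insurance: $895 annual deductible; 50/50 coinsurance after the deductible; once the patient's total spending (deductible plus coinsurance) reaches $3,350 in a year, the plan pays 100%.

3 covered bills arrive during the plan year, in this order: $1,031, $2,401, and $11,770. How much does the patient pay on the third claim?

$1,186.50

Bill 1, $1,031: $895 finishes the deductible; $136 goes to coinsurance; coinsurance $136 × 50% = $68. Patient pays $963; OOP now $963.
Bill 2, $2,401: 50% coinsurance on $2,401 = $1,200.50. Patient owes $1,200.50 (running OOP $2,163.50).
Bill 3, $11,770: deductible already satisfied, so patient's share is 50% × $11,770 = $5,885. Adding that to $2,163.50 gives $8,048.50, past the $3,350 cap; patient pays only $3,350 − $2,163.50 = $1,186.50.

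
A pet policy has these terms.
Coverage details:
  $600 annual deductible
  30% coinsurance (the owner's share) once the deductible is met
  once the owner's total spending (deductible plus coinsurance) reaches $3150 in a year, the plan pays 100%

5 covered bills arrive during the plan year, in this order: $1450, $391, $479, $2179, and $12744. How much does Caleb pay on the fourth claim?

Bill 1, $1450: $600 to deductible, leaving $850; coinsurance $850 × 30% = $255. Owner pays $855; OOP now $855.
Bill 2, $391: 30% coinsurance on $391 = $117.30. Owner pays $117.30; OOP now $972.30.
Bill 3, $479: deductible met; 30% of $479 = $143.70. Owner owes $143.70 (running OOP $1116).
Bill 4, $2179: deductible already satisfied, so owner's share is 30% × $2179 = $653.70. Owner pays $653.70; OOP now $1769.70.

$653.70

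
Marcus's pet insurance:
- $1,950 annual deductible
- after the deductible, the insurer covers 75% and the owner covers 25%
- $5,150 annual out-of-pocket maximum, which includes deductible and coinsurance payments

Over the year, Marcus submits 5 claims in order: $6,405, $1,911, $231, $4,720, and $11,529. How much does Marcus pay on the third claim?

$57.75

#1 ($6,405): $1,950 finishes the deductible; $4,455 goes to coinsurance; 25% of $4,455 = $1,113.75. Owner pays $3,063.75; OOP now $3,063.75.
#2 ($1,911): 25% coinsurance on $1,911 = $477.75. Owner pays $477.75; OOP now $3,541.50.
#3 ($231): 25% coinsurance on $231 = $57.75. Cost to owner: $57.75. OOP to date $3,599.25.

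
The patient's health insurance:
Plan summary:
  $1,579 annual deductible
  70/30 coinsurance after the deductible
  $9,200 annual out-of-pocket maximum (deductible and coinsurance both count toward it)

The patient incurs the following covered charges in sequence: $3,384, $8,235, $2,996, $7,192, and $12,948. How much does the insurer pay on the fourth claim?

#1 ($3,384): $1,579 to deductible, leaving $1,805; coinsurance $1,805 × 30% = $541.50. Cost to patient: $2,120.50. OOP to date $2,120.50. Insurer: $3,384 − $2,120.50 = $1,263.50.
#2 ($8,235): deductible met; 30% of $8,235 = $2,470.50. Cost to patient: $2,470.50. OOP to date $4,591. Insurer: $8,235 − $2,470.50 = $5,764.50.
#3 ($2,996): deductible met; 30% of $2,996 = $898.80. Patient owes $898.80 (running OOP $5,489.80). Insurer: $2,996 − $898.80 = $2,097.20.
#4 ($7,192): deductible met; 30% of $7,192 = $2,157.60. Cost to patient: $2,157.60. OOP to date $7,647.40. Insurer: $7,192 − $2,157.60 = $5,034.40.

$5,034.40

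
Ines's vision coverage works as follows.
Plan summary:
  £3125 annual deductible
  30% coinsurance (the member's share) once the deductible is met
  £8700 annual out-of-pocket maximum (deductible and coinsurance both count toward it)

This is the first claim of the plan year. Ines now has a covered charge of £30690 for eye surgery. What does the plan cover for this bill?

Nothing has been paid toward the £3125 deductible, so the first £3125 of this charge is applied there.
After the £3125 deductible portion, £30690 − £3125 = £27565 is subject to coinsurance.
Coinsurance: £27565 × 30% = £8269.50.
Member responsibility before any cap: £3125 + £8269.50 = £11394.50.
Adding £11394.50 to the £0 already spent would give £11394.50, which exceeds the £8700 cap; the member pays just £8700 − £0 = £8700.
The insurer covers the remainder: £30690 − £8700 = £21990.

£21990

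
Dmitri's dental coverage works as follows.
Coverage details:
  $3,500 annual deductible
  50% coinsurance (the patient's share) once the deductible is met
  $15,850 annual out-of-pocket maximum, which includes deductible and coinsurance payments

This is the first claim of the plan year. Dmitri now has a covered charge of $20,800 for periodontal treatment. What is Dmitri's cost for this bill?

Deductible not yet touched, so the first $3,500 of the bill goes to the deductible.
After the $3,500 deductible portion, $20,800 − $3,500 = $17,300 is subject to coinsurance.
Coinsurance: $17,300 × 50% = $8,650.
That puts the patient's cost at $3,500 + $8,650 = $12,150 before any cap.
Cumulative spending $0 + $12,150 = $12,150 stays under the $15,850 maximum.

$12,150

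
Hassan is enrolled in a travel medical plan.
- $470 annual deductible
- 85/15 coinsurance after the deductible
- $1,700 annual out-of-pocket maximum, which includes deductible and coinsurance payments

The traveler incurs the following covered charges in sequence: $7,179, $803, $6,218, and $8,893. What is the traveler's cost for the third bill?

#1 ($7,179): deductible takes $470, $6,709 remains; traveler's 15% is $1,006.35. Cost to traveler: $1,476.35. OOP to date $1,476.35.
#2 ($803): deductible met; 15% of $803 = $120.45. Traveler pays $120.45; OOP now $1,596.80.
#3 ($6,218): deductible met; 15% of $6,218 = $932.70. That would push OOP to $2,529.50, over the $1,700 cap, so traveler pays $1,700 − $1,596.80 = $103.20.

$103.20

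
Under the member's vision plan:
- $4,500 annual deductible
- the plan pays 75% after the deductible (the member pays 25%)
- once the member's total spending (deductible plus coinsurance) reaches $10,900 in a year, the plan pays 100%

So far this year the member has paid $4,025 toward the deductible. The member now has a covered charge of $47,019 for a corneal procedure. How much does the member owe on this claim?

Remaining deductible: $4,500 − $4,025 = $475.
The remaining $46,544 (= $47,019 − $475) moves to coinsurance.
Member's 25% share of $46,544 is $11,636.
So the member owes $475 + $11,636 = $12,111 before any cap.
Year-to-date out-of-pocket would reach $4,025 + $12,111 = $16,136, above the $10,900 maximum, so the member pays only $10,900 − $4,025 = $6,875.

$6,875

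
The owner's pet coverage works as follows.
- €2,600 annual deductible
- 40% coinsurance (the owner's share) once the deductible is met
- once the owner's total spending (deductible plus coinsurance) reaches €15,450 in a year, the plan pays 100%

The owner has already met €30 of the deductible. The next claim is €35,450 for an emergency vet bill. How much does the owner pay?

€15,420

Deductible still to meet: €2,600 − €30 = €2,570.
After the €2,570 deductible portion, €35,450 − €2,570 = €32,880 is subject to coinsurance.
40% of €32,880 = €13,152 falls to the owner.
That puts the owner's cost at €2,570 + €13,152 = €15,722 before any cap.
Adding €15,722 to the €30 already spent would give €15,752, which exceeds the €15,450 cap; the owner pays just €15,450 − €30 = €15,420.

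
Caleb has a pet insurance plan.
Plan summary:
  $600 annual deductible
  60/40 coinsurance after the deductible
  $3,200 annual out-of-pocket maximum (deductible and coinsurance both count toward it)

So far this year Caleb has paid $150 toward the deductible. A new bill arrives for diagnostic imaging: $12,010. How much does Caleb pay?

$3,050

Deductible still to meet: $600 − $150 = $450.
The remaining $11,560 (= $12,010 − $450) moves to coinsurance.
Owner's 40% share of $11,560 is $4,624.
That puts the owner's cost at $450 + $4,624 = $5,074 before any cap.
Adding $5,074 to the $150 already spent would give $5,224, which exceeds the $3,200 cap; the owner pays just $3,200 − $150 = $3,050.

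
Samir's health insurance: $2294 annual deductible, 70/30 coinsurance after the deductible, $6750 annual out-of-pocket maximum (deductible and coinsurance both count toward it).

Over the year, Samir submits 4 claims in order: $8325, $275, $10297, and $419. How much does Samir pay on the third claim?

#1 ($8325): deductible takes $2294, $6031 remains; 30% of $6031 = $1809.30. Patient owes $4103.30 (running OOP $4103.30).
#2 ($275): 30% coinsurance on $275 = $82.50. Patient pays $82.50; OOP now $4185.80.
#3 ($10297): 30% coinsurance on $10297 = $3089.10. That would push OOP to $7274.90, over the $6750 cap, so patient pays $6750 − $4185.80 = $2564.20.

$2564.20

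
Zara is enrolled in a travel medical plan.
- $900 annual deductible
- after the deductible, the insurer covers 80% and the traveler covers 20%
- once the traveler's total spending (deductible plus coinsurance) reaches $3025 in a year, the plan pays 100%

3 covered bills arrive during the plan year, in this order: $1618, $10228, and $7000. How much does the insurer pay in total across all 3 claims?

$15821

#1 ($1618): deductible takes $900, $718 remains; coinsurance $718 × 20% = $143.60. Cost to traveler: $1043.60. OOP to date $1043.60. Insurer: $1618 − $1043.60 = $574.40.
#2 ($10228): deductible already satisfied, so traveler's share is 20% × $10228 = $2045.60. OOP would hit $3089.20 > $3025, so the cap limits the traveler to $3025 − $1043.60 = $1981.40. Insurer: $10228 − $1981.40 = $8246.60.
#3 ($7000): deductible met; 20% of $7000 = $1400. OOP would hit $4425 > $3025, so the cap limits the traveler to $3025 − $3025 = $0. Insurer: $7000 − $0 = $7000.
Insurer total: $574.40 + $8246.60 + $7000 = $15821.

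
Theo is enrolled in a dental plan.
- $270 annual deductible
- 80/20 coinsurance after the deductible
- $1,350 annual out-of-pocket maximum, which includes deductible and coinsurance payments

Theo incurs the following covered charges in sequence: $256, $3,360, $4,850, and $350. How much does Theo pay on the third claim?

Claim 1 — $256: fully absorbed by the deductible. Patient owes $256 (running OOP $256).
Claim 2 — $3,360: $14 finishes the deductible; $3,346 goes to coinsurance; patient's 20% is $669.20. Patient owes $683.20 (running OOP $939.20).
Claim 3 — $4,850: deductible met; 20% of $4,850 = $970. OOP would hit $1,909.20 > $1,350, so the cap limits the patient to $1,350 − $939.20 = $410.80.

$410.80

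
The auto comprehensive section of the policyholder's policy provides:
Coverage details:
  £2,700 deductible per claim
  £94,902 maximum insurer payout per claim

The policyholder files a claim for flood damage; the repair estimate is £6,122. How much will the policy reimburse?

£3,422

After the deductible, £6,122 − £2,700 = £3,422 remains.
£3,422 ≤ £94,902, so the limit doesn't bind; insurer pays £3,422.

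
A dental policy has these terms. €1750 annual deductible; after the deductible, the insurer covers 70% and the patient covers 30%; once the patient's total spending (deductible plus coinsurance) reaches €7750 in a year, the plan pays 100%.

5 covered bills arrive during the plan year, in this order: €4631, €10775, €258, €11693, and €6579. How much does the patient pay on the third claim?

€77.40

#1 (€4631): €1750 finishes the deductible; €2881 goes to coinsurance; coinsurance €2881 × 30% = €864.30. Patient owes €2614.30 (running OOP €2614.30).
#2 (€10775): deductible already satisfied, so patient's share is 30% × €10775 = €3232.50. Patient pays €3232.50; OOP now €5846.80.
#3 (€258): 30% coinsurance on €258 = €77.40. Patient pays €77.40; OOP now €5924.20.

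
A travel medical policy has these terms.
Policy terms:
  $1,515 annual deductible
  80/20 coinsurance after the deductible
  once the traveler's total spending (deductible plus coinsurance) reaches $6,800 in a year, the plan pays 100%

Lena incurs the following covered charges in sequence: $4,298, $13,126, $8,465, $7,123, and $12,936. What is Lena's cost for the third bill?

$1,693

Claim 1 — $4,298: $1,515 finishes the deductible; $2,783 goes to coinsurance; coinsurance $2,783 × 20% = $556.60. Traveler pays $2,071.60; OOP now $2,071.60.
Claim 2 — $13,126: deductible already satisfied, so traveler's share is 20% × $13,126 = $2,625.20. Traveler pays $2,625.20; OOP now $4,696.80.
Claim 3 — $8,465: 20% coinsurance on $8,465 = $1,693. Traveler owes $1,693 (running OOP $6,389.80).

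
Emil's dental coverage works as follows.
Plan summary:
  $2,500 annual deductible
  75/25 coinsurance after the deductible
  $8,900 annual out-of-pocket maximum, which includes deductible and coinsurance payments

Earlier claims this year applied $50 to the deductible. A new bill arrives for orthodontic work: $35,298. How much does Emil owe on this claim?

$8,850

Remaining deductible: $2,500 − $50 = $2,450.
That leaves $35,298 − $2,450 = $32,848 for coinsurance.
25% of $32,848 = $8,212 falls to the patient.
So the patient owes $2,450 + $8,212 = $10,662 before any cap.
Adding $10,662 to the $50 already spent would give $10,712, which exceeds the $8,900 cap; the patient pays just $8,900 − $50 = $8,850.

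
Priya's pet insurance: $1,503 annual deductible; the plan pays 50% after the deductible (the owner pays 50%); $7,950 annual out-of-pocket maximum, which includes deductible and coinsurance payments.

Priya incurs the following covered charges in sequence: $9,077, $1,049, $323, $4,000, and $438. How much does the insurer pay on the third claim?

#1 ($9,077): $1,503 to deductible, leaving $7,574; coinsurance $7,574 × 50% = $3,787. Cost to owner: $5,290. OOP to date $5,290. Plan pays $9,077 − $5,290 = $3,787.
#2 ($1,049): 50% coinsurance on $1,049 = $524.50. Owner pays $524.50; OOP now $5,814.50. Plan pays $1,049 − $524.50 = $524.50.
#3 ($323): deductible already satisfied, so owner's share is 50% × $323 = $161.50. Owner pays $161.50; OOP now $5,976. Insurer: $323 − $161.50 = $161.50.

$161.50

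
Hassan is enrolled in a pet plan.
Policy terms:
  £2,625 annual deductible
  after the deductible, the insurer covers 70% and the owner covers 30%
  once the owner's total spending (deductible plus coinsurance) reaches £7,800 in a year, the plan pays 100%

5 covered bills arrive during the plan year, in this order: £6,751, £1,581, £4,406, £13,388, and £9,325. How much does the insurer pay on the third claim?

£3,084.20

Claim 1 — £6,751: £2,625 to deductible, leaving £4,126; owner's 30% is £1,237.80. Owner pays £3,862.80; OOP now £3,862.80. Insurer: £6,751 − £3,862.80 = £2,888.20.
Claim 2 — £1,581: 30% coinsurance on £1,581 = £474.30. Owner owes £474.30 (running OOP £4,337.10). Insurer: £1,581 − £474.30 = £1,106.70.
Claim 3 — £4,406: deductible met; 30% of £4,406 = £1,321.80. Owner pays £1,321.80; OOP now £5,658.90. Plan pays £4,406 − £1,321.80 = £3,084.20.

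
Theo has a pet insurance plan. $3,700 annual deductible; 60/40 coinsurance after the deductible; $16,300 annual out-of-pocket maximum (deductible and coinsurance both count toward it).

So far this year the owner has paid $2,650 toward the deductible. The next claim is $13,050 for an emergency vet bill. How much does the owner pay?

$5,850

Deductible still to meet: $3,700 − $2,650 = $1,050.
That leaves $13,050 − $1,050 = $12,000 for coinsurance.
Owner's 40% share of $12,000 is $4,800.
That puts the owner's cost at $1,050 + $4,800 = $5,850 before any cap.
Total out-of-pocket so far would be $2,650 + $5,850 = $8,500, below the $16,300 cap — no reduction.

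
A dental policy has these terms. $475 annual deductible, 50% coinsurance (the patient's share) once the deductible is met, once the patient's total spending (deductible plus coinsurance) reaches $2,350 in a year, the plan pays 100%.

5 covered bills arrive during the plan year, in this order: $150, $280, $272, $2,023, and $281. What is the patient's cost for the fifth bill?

Claim 1 ($150): fully absorbed by the deductible. Patient owes $150 (running OOP $150).
Claim 2 ($280): entire amount goes to the deductible. Cost to patient: $280. OOP to date $430.
Claim 3 ($272): deductible takes $45, $227 remains; coinsurance $227 × 50% = $113.50. Patient owes $158.50 (running OOP $588.50).
Claim 4 ($2,023): deductible met; 50% of $2,023 = $1,011.50. Patient pays $1,011.50; OOP now $1,600.
Claim 5 ($281): 50% coinsurance on $281 = $140.50. Cost to patient: $140.50. OOP to date $1,740.50.

$140.50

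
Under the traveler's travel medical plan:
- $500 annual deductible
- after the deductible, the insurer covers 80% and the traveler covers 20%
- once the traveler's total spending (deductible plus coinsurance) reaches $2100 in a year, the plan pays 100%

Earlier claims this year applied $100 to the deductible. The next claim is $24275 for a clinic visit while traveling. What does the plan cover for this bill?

$22275

Deductible still to meet: $500 − $100 = $400.
The remaining $23875 (= $24275 − $400) moves to coinsurance.
20% of $23875 = $4775 falls to the traveler.
Traveler responsibility before any cap: $400 + $4775 = $5175.
Adding $5175 to the $100 already spent would give $5275, which exceeds the $2100 cap; the traveler pays just $2100 − $100 = $2000.
The insurer covers the remainder: $24275 − $2000 = $22275.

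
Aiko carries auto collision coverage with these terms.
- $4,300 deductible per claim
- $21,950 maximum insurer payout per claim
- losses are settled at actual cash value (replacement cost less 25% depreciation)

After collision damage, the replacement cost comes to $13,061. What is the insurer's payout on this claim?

$5,495.75

Depreciate 25%: the covered value is $13,061 × 0.75 = $9,795.75.
Subtract the deductible: $9,795.75 − $4,300 = $5,495.75.
$5,495.75 ≤ $21,950, so the limit doesn't bind; insurer pays $5,495.75.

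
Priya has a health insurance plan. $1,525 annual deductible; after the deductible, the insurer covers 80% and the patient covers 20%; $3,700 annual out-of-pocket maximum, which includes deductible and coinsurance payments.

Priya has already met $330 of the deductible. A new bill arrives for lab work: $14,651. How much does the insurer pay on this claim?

$11,281

Deductible still to meet: $1,525 − $330 = $1,195.
After the $1,195 deductible portion, $14,651 − $1,195 = $13,456 is subject to coinsurance.
20% of $13,456 = $2,691.20 falls to the patient.
Patient responsibility before any cap: $1,195 + $2,691.20 = $3,886.20.
Year-to-date out-of-pocket would reach $330 + $3,886.20 = $4,216.20, above the $3,700 maximum, so the patient pays only $3,700 − $330 = $3,370.
Insurer pays the balance: $14,651 − $3,370 = $11,281.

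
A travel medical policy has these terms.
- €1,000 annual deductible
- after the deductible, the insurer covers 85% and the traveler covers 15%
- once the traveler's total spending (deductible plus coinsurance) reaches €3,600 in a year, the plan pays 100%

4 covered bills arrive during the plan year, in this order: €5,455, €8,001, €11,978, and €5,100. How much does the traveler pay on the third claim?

Bill 1, €5,455: €1,000 to deductible, leaving €4,455; coinsurance €4,455 × 15% = €668.25. Traveler owes €1,668.25 (running OOP €1,668.25).
Bill 2, €8,001: 15% coinsurance on €8,001 = €1,200.15. Traveler pays €1,200.15; OOP now €2,868.40.
Bill 3, €11,978: deductible already satisfied, so traveler's share is 15% × €11,978 = €1,796.70. Adding that to €2,868.40 gives €4,665.10, past the €3,600 cap; traveler pays only €3,600 − €2,868.40 = €731.60.

€731.60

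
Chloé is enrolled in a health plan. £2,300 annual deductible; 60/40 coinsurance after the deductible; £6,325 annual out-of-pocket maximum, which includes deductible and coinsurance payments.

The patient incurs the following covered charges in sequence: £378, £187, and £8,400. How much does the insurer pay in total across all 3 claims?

#1 (£378): entire amount goes to the deductible. Cost to patient: £378. OOP to date £378. Plan pays £378 − £378 = £0.
#2 (£187): fully absorbed by the deductible. Patient pays £187; OOP now £565. Insurer: £187 − £187 = £0.
#3 (£8,400): deductible takes £1,735, £6,665 remains; 40% of £6,665 = £2,666. Patient owes £4,401 (running OOP £4,966). Insurer: £8,400 − £4,401 = £3,999.
Insurer total = bills − patient's total = £8,965 − £4,966 = £3,999.

£3,999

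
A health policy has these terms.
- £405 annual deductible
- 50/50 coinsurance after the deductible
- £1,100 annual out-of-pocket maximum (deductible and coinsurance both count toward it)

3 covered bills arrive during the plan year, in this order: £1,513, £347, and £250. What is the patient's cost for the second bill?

£141

Claim 1 — £1,513: deductible takes £405, £1,108 remains; coinsurance £1,108 × 50% = £554. Patient owes £959 (running OOP £959).
Claim 2 — £347: 50% coinsurance on £347 = £173.50. OOP would hit £1,132.50 > £1,100, so the cap limits the patient to £1,100 − £959 = £141.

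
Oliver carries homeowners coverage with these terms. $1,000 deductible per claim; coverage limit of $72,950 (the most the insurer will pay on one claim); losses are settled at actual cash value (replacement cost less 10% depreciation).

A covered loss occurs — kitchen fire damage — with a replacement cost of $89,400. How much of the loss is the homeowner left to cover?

$16,450

Actual cash value after 10% depreciation: $89,400 × 90% = $80,460.
Subtract the deductible: $80,460 − $1,000 = $79,460.
$79,460 exceeds the $72,950 limit, so the insurer pays the limit: $72,950.
Out of pocket: $89,400 − $72,950 = $16,450.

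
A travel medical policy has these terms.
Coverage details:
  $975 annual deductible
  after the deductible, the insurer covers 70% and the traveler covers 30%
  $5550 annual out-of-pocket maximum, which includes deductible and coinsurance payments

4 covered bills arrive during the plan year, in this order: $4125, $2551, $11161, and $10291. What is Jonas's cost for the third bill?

$2864.70

Bill 1, $4125: $975 finishes the deductible; $3150 goes to coinsurance; traveler's 30% is $945. Cost to traveler: $1920. OOP to date $1920.
Bill 2, $2551: 30% coinsurance on $2551 = $765.30. Cost to traveler: $765.30. OOP to date $2685.30.
Bill 3, $11161: 30% coinsurance on $11161 = $3348.30. That would push OOP to $6033.60, over the $5550 cap, so traveler pays $5550 − $2685.30 = $2864.70.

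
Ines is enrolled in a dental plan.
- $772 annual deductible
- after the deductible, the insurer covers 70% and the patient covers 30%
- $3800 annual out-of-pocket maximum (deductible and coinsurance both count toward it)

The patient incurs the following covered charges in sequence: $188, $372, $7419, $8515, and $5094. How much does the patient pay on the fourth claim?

$865.90

Claim 1 — $188: all of it applies to the deductible. Patient pays $188; OOP now $188.
Claim 2 — $372: all of it applies to the deductible. Patient pays $372; OOP now $560.
Claim 3 — $7419: $212 finishes the deductible; $7207 goes to coinsurance; coinsurance $7207 × 30% = $2162.10. Patient owes $2374.10 (running OOP $2934.10).
Claim 4 — $8515: deductible already satisfied, so patient's share is 30% × $8515 = $2554.50. Adding that to $2934.10 gives $5488.60, past the $3800 cap; patient pays only $3800 − $2934.10 = $865.90.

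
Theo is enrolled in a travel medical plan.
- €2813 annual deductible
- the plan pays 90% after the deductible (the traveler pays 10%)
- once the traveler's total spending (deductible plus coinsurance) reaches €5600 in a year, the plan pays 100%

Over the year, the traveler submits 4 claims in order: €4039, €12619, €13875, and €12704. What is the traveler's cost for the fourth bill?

Bill 1, €4039: €2813 finishes the deductible; €1226 goes to coinsurance; coinsurance €1226 × 10% = €122.60. Traveler owes €2935.60 (running OOP €2935.60).
Bill 2, €12619: deductible already satisfied, so traveler's share is 10% × €12619 = €1261.90. Traveler owes €1261.90 (running OOP €4197.50).
Bill 3, €13875: deductible already satisfied, so traveler's share is 10% × €13875 = €1387.50. Traveler owes €1387.50 (running OOP €5585).
Bill 4, €12704: 10% coinsurance on €12704 = €1270.40. That would push OOP to €6855.40, over the €5600 cap, so traveler pays €5600 − €5585 = €15.

€15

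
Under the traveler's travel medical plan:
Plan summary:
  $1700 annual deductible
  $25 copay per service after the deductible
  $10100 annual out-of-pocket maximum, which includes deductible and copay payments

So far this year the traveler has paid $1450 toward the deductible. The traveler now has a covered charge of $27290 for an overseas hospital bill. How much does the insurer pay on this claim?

$27015

Remaining deductible: $1700 − $1450 = $250.
After the $250 deductible portion, $27290 − $250 = $27040 is subject to the copay.
Copay on this service: $25.
Traveler responsibility before any cap: $250 + $25 = $275.
Total out-of-pocket so far would be $1450 + $275 = $1725, below the $10100 cap — no reduction.
Insurer pays the balance: $27290 − $275 = $27015.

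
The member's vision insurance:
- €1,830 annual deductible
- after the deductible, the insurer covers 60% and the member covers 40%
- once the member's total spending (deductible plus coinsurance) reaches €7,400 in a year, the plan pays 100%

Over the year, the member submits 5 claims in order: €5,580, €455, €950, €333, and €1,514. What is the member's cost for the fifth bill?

Claim 1 — €5,580: deductible takes €1,830, €3,750 remains; member's 40% is €1,500. Member owes €3,330 (running OOP €3,330).
Claim 2 — €455: deductible met; 40% of €455 = €182. Member pays €182; OOP now €3,512.
Claim 3 — €950: deductible met; 40% of €950 = €380. Cost to member: €380. OOP to date €3,892.
Claim 4 — €333: deductible met; 40% of €333 = €133.20. Member pays €133.20; OOP now €4,025.20.
Claim 5 — €1,514: deductible already satisfied, so member's share is 40% × €1,514 = €605.60. Member pays €605.60; OOP now €4,630.80.

€605.60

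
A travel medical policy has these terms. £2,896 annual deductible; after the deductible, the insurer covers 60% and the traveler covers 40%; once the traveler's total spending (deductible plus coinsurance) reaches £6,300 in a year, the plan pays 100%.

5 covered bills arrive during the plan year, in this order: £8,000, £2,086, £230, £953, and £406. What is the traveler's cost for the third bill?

£92

#1 (£8,000): £2,896 finishes the deductible; £5,104 goes to coinsurance; traveler's 40% is £2,041.60. Traveler owes £4,937.60 (running OOP £4,937.60).
#2 (£2,086): deductible already satisfied, so traveler's share is 40% × £2,086 = £834.40. Traveler owes £834.40 (running OOP £5,772).
#3 (£230): deductible met; 40% of £230 = £92. Cost to traveler: £92. OOP to date £5,864.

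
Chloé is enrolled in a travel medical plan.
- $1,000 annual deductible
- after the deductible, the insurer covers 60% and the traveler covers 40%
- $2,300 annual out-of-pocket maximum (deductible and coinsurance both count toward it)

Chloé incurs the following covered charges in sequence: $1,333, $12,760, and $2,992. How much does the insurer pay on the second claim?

$11,593.20

Bill 1, $1,333: $1,000 to deductible, leaving $333; traveler's 40% is $133.20. Traveler owes $1,133.20 (running OOP $1,133.20). Plan pays $1,333 − $1,133.20 = $199.80.
Bill 2, $12,760: deductible met; 40% of $12,760 = $5,104. That would push OOP to $6,237.20, over the $2,300 cap, so traveler pays $2,300 − $1,133.20 = $1,166.80. Plan pays $12,760 − $1,166.80 = $11,593.20.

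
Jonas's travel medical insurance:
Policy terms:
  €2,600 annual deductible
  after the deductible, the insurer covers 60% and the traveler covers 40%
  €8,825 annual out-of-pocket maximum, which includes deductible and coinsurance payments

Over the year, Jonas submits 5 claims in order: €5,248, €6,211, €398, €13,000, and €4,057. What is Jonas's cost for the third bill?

Claim 1 (€5,248): deductible takes €2,600, €2,648 remains; coinsurance €2,648 × 40% = €1,059.20. Traveler pays €3,659.20; OOP now €3,659.20.
Claim 2 (€6,211): deductible met; 40% of €6,211 = €2,484.40. Cost to traveler: €2,484.40. OOP to date €6,143.60.
Claim 3 (€398): 40% coinsurance on €398 = €159.20. Traveler pays €159.20; OOP now €6,302.80.

€159.20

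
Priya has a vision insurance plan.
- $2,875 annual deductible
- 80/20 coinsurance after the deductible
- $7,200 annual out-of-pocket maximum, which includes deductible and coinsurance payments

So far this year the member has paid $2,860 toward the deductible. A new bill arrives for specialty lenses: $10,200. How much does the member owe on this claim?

Deductible still to meet: $2,875 − $2,860 = $15.
That leaves $10,200 − $15 = $10,185 for coinsurance.
Coinsurance: $10,185 × 20% = $2,037.
Member responsibility before any cap: $15 + $2,037 = $2,052.
Year-to-date out-of-pocket becomes $2,860 + $2,052 = $4,912, still under the $7,200 maximum, so no cap applies.

$2,052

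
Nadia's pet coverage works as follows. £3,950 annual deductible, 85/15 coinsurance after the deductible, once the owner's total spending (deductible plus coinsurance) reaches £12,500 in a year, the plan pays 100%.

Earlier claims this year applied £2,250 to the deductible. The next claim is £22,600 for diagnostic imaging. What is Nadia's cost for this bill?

Remaining deductible: £3,950 − £2,250 = £1,700.
That leaves £22,600 − £1,700 = £20,900 for coinsurance.
15% of £20,900 = £3,135 falls to the owner.
That puts the owner's cost at £1,700 + £3,135 = £4,835 before any cap.
Year-to-date out-of-pocket becomes £2,250 + £4,835 = £7,085, still under the £12,500 maximum, so no cap applies.

£4,835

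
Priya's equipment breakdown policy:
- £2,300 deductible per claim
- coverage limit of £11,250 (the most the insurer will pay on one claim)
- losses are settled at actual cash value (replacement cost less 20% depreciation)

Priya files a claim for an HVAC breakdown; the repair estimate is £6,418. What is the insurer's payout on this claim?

Actual cash value after 20% depreciation: £6,418 × 80% = £5,134.40.
Less the £2,300 deductible: £5,134.40 − £2,300 = £2,834.40.
That's under the £11,250 cap, so the insurer reimburses the full £2,834.40.

£2,834.40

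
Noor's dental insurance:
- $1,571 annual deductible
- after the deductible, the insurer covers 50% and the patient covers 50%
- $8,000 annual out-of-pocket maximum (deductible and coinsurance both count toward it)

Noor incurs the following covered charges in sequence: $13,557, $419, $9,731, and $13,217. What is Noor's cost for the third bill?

Claim 1 ($13,557): deductible takes $1,571, $11,986 remains; patient's 50% is $5,993. Patient pays $7,564; OOP now $7,564.
Claim 2 ($419): 50% coinsurance on $419 = $209.50. Cost to patient: $209.50. OOP to date $7,773.50.
Claim 3 ($9,731): 50% coinsurance on $9,731 = $4,865.50. Adding that to $7,773.50 gives $12,639, past the $8,000 cap; patient pays only $8,000 − $7,773.50 = $226.50.

$226.50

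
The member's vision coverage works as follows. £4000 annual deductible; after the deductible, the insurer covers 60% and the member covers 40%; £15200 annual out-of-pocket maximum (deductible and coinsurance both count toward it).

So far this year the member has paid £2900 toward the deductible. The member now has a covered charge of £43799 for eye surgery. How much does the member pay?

£2900 of the £4000 deductible is already met, leaving £1100.
The remaining £42699 (= £43799 − £1100) moves to coinsurance.
Member's 40% share of £42699 is £17079.60.
So the member owes £1100 + £17079.60 = £18179.60 before any cap.
Year-to-date out-of-pocket would reach £2900 + £18179.60 = £21079.60, above the £15200 maximum, so the member pays only £15200 − £2900 = £12300.

£12300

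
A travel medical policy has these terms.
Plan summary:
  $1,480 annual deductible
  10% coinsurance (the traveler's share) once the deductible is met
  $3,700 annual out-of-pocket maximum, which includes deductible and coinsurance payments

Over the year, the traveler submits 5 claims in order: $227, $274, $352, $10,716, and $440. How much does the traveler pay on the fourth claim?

#1 ($227): entire amount goes to the deductible. Traveler pays $227; OOP now $227.
#2 ($274): all of it applies to the deductible. Cost to traveler: $274. OOP to date $501.
#3 ($352): fully absorbed by the deductible. Traveler pays $352; OOP now $853.
#4 ($10,716): $627 to deductible, leaving $10,089; coinsurance $10,089 × 10% = $1,008.90. Cost to traveler: $1,635.90. OOP to date $2,488.90.

$1,635.90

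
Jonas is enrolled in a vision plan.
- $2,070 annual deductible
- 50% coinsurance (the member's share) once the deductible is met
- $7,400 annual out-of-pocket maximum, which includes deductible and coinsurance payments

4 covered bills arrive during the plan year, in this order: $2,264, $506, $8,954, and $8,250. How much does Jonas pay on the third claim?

$4,477

#1 ($2,264): deductible takes $2,070, $194 remains; coinsurance $194 × 50% = $97. Member pays $2,167; OOP now $2,167.
#2 ($506): deductible met; 50% of $506 = $253. Member pays $253; OOP now $2,420.
#3 ($8,954): 50% coinsurance on $8,954 = $4,477. Member pays $4,477; OOP now $6,897.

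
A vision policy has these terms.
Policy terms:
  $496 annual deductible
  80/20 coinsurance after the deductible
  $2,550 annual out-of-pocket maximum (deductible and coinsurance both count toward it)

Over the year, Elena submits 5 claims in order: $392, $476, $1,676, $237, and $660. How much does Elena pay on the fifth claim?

#1 ($392): fully absorbed by the deductible. Member owes $392 (running OOP $392).
#2 ($476): deductible takes $104, $372 remains; 20% of $372 = $74.40. Member owes $178.40 (running OOP $570.40).
#3 ($1,676): deductible already satisfied, so member's share is 20% × $1,676 = $335.20. Member pays $335.20; OOP now $905.60.
#4 ($237): deductible already satisfied, so member's share is 20% × $237 = $47.40. Member pays $47.40; OOP now $953.
#5 ($660): deductible already satisfied, so member's share is 20% × $660 = $132. Member owes $132 (running OOP $1,085).

$132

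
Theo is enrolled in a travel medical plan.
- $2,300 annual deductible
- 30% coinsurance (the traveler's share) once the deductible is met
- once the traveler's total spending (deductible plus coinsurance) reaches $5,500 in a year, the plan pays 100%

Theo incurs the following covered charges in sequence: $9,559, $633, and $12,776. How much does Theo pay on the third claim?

$832.40

#1 ($9,559): $2,300 finishes the deductible; $7,259 goes to coinsurance; traveler's 30% is $2,177.70. Traveler pays $4,477.70; OOP now $4,477.70.
#2 ($633): deductible already satisfied, so traveler's share is 30% × $633 = $189.90. Traveler owes $189.90 (running OOP $4,667.60).
#3 ($12,776): deductible already satisfied, so traveler's share is 30% × $12,776 = $3,832.80. OOP would hit $8,500.40 > $5,500, so the cap limits the traveler to $5,500 − $4,667.60 = $832.40.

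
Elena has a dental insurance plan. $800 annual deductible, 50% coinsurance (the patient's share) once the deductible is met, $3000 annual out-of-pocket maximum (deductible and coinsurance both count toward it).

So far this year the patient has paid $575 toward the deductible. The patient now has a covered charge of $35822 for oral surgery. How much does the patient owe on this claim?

$2425

Remaining deductible: $800 − $575 = $225.
After the $225 deductible portion, $35822 − $225 = $35597 is subject to coinsurance.
Patient's 50% share of $35597 is $17798.50.
So the patient owes $225 + $17798.50 = $18023.50 before any cap.
Adding $18023.50 to the $575 already spent would give $18598.50, which exceeds the $3000 cap; the patient pays just $3000 − $575 = $2425.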